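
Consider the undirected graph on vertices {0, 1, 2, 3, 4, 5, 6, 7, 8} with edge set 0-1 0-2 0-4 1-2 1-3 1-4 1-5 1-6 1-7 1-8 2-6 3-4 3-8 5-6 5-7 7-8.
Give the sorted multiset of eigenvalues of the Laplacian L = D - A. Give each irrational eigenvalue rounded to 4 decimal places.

[0, 1.5858, 1.5858, 3, 3, 4.4142, 4.4142, 5, 9]

Each diagonal entry of L is the vertex degree and each off-diagonal entry is -1 where an edge is present, 0 otherwise; in the order [0, 1, 2, 3, 4, 5, 6, 7, 8] the diagonal is [3, 8, 3, 3, 3, 3, 3, 3, 3]. The multiplicity of 0 as a Laplacian eigenvalue equals the number of connected components. The single zero eigenvalue shows the graph is connected. The eigenvalues sum to 32, which equals trace(L) = 2|E|. The largest eigenvalue, 9, is at most the vertex count 9.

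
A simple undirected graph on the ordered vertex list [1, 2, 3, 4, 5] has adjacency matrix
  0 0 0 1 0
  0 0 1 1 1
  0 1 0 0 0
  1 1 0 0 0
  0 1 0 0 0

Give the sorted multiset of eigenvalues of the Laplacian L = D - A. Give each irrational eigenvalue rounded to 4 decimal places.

Each diagonal entry of L is the vertex degree and each off-diagonal entry is -1 where an edge is present, 0 otherwise; in the order [1, 2, 3, 4, 5] the diagonal is [1, 3, 1, 2, 1]. The multiplicity of 0 as a Laplacian eigenvalue equals the number of connected components. The single zero eigenvalue shows the graph is connected. There is one zero in the spectrum, matching the 1 component. The eigenvalues sum to 8, which equals trace(L) = 2|E|.

[0, 0.5188, 1, 2.3111, 4.1701]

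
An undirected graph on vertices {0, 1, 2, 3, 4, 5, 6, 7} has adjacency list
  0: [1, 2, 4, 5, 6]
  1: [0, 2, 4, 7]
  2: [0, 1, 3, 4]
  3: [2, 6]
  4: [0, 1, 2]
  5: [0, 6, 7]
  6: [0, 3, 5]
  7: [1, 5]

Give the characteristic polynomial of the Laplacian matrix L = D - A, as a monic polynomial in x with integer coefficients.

x^8 - 26x^7 + 279x^6 - 1594x^5 + 5208x^4 - 9678x^3 + 9435x^2 - 3720x

With the vertex order [0, 1, 2, 3, 4, 5, 6, 7], the degrees are [5, 4, 4, 2, 3, 3, 3, 2], giving D = diag(5, 4, 4, 2, 3, 3, 3, 2) and L = D - A. Computing det(xI - L) by cofactor expansion (or equivalently via sum-over-permutations) gives x^8 - 26x^7 + 279x^6 - 1594x^5 + 5208x^4 - 9678x^3 + 9435x^2 - 3720x. The constant term is 0 because L is singular (the all-ones vector lies in its kernel).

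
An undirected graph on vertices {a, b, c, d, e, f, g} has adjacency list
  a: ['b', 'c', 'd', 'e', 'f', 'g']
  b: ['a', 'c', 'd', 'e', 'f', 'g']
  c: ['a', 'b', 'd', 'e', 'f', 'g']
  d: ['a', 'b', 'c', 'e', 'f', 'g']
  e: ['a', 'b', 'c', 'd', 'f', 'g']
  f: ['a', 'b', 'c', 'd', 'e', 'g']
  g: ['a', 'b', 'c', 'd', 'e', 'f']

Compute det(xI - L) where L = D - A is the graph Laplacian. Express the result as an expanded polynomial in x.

x^7 - 42x^6 + 735x^5 - 6860x^4 + 36015x^3 - 100842x^2 + 117649x

Each diagonal entry of L is the vertex degree and each off-diagonal entry is -1 where an edge is present, 0 otherwise; in the order [a, b, c, d, e, f, g] the diagonal is [6, 6, 6, 6, 6, 6, 6]. L has integer entries, so p(x) = det(xI - L) has integer coefficients. Expanding the determinant yields x^7 - 42x^6 + 735x^5 - 6860x^4 + 36015x^3 - 100842x^2 + 117649x. The constant term is 0 because L is singular (the all-ones vector lies in its kernel). The largest eigenvalue, 7, is at most the vertex count 7.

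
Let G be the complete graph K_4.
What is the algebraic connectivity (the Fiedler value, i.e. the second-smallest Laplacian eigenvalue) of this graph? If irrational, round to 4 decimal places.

The graph has 4 vertices and degree multiset [3, 3, 3, 3]; D is the diagonal matrix of degrees and L = D - A. The sorted Laplacian eigenvalues are [0, 4, 4, 4]; the algebraic connectivity is the second entry, 4.

4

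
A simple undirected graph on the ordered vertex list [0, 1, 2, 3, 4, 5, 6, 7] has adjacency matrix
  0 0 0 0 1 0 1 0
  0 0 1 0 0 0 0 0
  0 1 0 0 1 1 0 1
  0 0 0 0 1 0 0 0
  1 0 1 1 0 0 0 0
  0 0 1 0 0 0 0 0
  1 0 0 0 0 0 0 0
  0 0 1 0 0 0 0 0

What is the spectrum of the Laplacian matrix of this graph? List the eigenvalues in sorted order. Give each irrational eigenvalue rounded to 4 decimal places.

[0, 0.2888, 0.6742, 1, 1, 2.1694, 3.5857, 5.2819]

Reading degrees in the order [0, 1, 2, 3, 4, 5, 6, 7] gives [2, 1, 4, 1, 3, 1, 1, 1]; set D = diag(2, 1, 4, 1, 3, 1, 1, 1) and form L = D - A. Since every row of L sums to 0, the all-ones vector is in the kernel and 0 is an eigenvalue. The largest eigenvalue, 5.2819, is at most the vertex count 8. There is one zero in the spectrum, matching the 1 component.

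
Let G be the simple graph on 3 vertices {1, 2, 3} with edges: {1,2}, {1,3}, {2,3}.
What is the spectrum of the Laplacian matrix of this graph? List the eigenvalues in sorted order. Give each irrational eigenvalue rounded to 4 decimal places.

[0, 3, 3]

Each diagonal entry of L is the vertex degree and each off-diagonal entry is -1 where an edge is present, 0 otherwise; in the order [1, 2, 3] the diagonal is [2, 2, 2]. The multiplicity of 0 as a Laplacian eigenvalue equals the number of connected components. The single zero eigenvalue shows the graph is connected. By the matrix-tree theorem the graph has (1/3) * product of the nonzero eigenvalues = 3 spanning trees.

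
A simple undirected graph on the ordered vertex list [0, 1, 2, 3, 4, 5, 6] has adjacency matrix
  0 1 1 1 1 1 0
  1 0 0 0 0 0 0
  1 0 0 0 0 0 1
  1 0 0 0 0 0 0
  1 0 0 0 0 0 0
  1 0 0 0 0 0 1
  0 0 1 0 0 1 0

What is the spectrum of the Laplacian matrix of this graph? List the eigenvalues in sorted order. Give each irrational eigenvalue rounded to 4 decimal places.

Reading degrees in the order [0, 1, 2, 3, 4, 5, 6] gives [5, 1, 2, 1, 1, 2, 2]; set D = diag(5, 1, 2, 1, 1, 2, 2) and form L = D - A. Since every row of L sums to 0, the all-ones vector is in the kernel and 0 is an eigenvalue.

[0, 0.7269, 1, 1, 2, 3.1404, 6.1326]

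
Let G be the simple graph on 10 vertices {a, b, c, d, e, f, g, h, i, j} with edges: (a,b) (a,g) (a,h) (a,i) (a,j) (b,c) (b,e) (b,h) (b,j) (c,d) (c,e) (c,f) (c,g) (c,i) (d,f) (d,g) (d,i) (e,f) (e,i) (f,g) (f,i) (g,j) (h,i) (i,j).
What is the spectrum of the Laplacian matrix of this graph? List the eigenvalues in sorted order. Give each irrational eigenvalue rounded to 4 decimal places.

[0, 2.1314, 3.2163, 3.5751, 5.3498, 5.5502, 6, 6.4353, 6.9800, 8.7621]

With the vertex order [a, b, c, d, e, f, g, h, i, j], the degrees are [5, 5, 6, 4, 4, 5, 5, 3, 7, 4], giving D = diag(5, 5, 6, 4, 4, 5, 5, 3, 7, 4) and L = D - A. Since every row of L sums to 0, the all-ones vector is in the kernel and 0 is an eigenvalue. The eigenvalues sum to 48, which equals trace(L) = 2|E|. By the matrix-tree theorem the graph has (1/10) * product of the nonzero eigenvalues = 171837 spanning trees.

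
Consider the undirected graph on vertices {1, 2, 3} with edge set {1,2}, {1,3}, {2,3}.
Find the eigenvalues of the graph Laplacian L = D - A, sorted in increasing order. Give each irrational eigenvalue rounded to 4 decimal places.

Each diagonal entry of L is the vertex degree and each off-diagonal entry is -1 where an edge is present, 0 otherwise; in the order [1, 2, 3] the diagonal is [2, 2, 2]. L is symmetric positive semidefinite, so every eigenvalue is real and nonnegative. There is one zero in the spectrum, matching the 1 component.

[0, 3, 3]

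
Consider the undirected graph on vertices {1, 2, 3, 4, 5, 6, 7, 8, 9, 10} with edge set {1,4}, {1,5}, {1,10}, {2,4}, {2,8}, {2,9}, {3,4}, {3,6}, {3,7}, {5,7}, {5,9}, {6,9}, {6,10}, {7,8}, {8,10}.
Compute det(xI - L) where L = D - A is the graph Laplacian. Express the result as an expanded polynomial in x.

x^10 - 30x^9 + 390x^8 - 2880x^7 + 13305x^6 - 39882x^5 + 77640x^4 - 94800x^3 + 66000x^2 - 20000x

With the vertex order [1, 2, 3, 4, 5, 6, 7, 8, 9, 10], the degrees are [3, 3, 3, 3, 3, 3, 3, 3, 3, 3], giving D = diag(3, 3, 3, 3, 3, 3, 3, 3, 3, 3) and L = D - A. Computing det(xI - L) by cofactor expansion (or equivalently via sum-over-permutations) gives x^10 - 30x^9 + 390x^8 - 2880x^7 + 13305x^6 - 39882x^5 + 77640x^4 - 94800x^3 + 66000x^2 - 20000x. The constant term is 0 because L is singular (the all-ones vector lies in its kernel).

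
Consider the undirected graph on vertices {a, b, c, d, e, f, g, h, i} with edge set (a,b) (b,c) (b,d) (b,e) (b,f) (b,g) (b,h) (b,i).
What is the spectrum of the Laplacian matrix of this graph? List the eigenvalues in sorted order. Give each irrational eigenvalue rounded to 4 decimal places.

[0, 1, 1, 1, 1, 1, 1, 1, 9]

Reading degrees in the order [a, b, c, d, e, f, g, h, i] gives [1, 8, 1, 1, 1, 1, 1, 1, 1]; set D = diag(1, 8, 1, 1, 1, 1, 1, 1, 1) and form L = D - A. L is symmetric positive semidefinite, so every eigenvalue is real and nonnegative. The single zero eigenvalue shows the graph is connected. The largest eigenvalue, 9, is at most the vertex count 9.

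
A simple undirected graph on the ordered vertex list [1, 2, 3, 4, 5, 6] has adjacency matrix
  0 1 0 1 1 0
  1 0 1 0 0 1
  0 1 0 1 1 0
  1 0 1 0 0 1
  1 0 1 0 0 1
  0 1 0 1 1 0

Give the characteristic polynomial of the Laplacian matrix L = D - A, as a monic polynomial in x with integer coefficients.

x^6 - 18x^5 + 126x^4 - 432x^3 + 729x^2 - 486x

Reading degrees in the order [1, 2, 3, 4, 5, 6] gives [3, 3, 3, 3, 3, 3]; set D = diag(3, 3, 3, 3, 3, 3) and form L = D - A. L has integer entries, so p(x) = det(xI - L) has integer coefficients. Expanding the determinant yields x^6 - 18x^5 + 126x^4 - 432x^3 + 729x^2 - 486x. Since p(0) = det(-L) = 0, x divides p(x).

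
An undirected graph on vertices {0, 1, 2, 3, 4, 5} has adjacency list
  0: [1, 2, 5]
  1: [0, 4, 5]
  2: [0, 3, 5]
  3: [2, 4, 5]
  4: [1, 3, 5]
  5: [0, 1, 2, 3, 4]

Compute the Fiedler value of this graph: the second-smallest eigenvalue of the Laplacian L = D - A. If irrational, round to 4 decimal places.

2.3820

With the vertex order [0, 1, 2, 3, 4, 5], the degrees are [3, 3, 3, 3, 3, 5], giving D = diag(3, 3, 3, 3, 3, 5) and L = D - A. Computing the eigenvalues of L and sorting gives [0, 2.3820, 2.3820, 4.6180, 4.6180, 6]. The Fiedler value lambda_2 = 2.3820 is strictly positive, so the graph is connected. The largest eigenvalue, 6, is at most the vertex count 6. The eigenvalues sum to 20, which equals trace(L) = 2|E|.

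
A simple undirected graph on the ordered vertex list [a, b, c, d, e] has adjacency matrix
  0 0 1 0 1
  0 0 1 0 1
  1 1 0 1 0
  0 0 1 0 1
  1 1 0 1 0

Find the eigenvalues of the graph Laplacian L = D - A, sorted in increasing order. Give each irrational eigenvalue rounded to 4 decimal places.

[0, 2, 2, 3, 5]

With the vertex order [a, b, c, d, e], the degrees are [2, 2, 3, 2, 3], giving D = diag(2, 2, 3, 2, 3) and L = D - A. Diagonalising L (or applying a numerical eigensolver to the 5x5 matrix) gives the spectrum above. There is one zero in the spectrum, matching the 1 component.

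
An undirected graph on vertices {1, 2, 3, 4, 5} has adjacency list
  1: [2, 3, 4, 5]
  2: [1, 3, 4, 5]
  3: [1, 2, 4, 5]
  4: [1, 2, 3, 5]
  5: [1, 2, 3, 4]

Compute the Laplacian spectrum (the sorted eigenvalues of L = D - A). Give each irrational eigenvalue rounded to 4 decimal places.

[0, 5, 5, 5, 5]

Reading degrees in the order [1, 2, 3, 4, 5] gives [4, 4, 4, 4, 4]; set D = diag(4, 4, 4, 4, 4) and form L = D - A. Since every row of L sums to 0, the all-ones vector is in the kernel and 0 is an eigenvalue. By the matrix-tree theorem the graph has (1/5) * product of the nonzero eigenvalues = 125 spanning trees.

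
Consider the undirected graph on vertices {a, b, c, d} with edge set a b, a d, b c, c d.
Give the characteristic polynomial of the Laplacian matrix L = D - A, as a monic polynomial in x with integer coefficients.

x^4 - 8x^3 + 20x^2 - 16x

Each diagonal entry of L is the vertex degree and each off-diagonal entry is -1 where an edge is present, 0 otherwise; in the order [a, b, c, d] the diagonal is [2, 2, 2, 2]. L has integer entries, so p(x) = det(xI - L) has integer coefficients. Expanding the determinant yields x^4 - 8x^3 + 20x^2 - 16x. The constant term is 0 because L is singular (the all-ones vector lies in its kernel). The largest eigenvalue, 4, is at most the vertex count 4.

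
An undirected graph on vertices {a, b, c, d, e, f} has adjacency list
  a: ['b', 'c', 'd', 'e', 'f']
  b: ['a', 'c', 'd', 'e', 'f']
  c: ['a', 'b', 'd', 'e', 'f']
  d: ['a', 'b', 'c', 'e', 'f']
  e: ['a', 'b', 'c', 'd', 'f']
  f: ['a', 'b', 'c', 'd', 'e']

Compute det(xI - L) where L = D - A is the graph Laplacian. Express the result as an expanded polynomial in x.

x^6 - 30x^5 + 360x^4 - 2160x^3 + 6480x^2 - 7776x

Each diagonal entry of L is the vertex degree and each off-diagonal entry is -1 where an edge is present, 0 otherwise; in the order [a, b, c, d, e, f] the diagonal is [5, 5, 5, 5, 5, 5]. The eigenvalues of L are [0, 6, 6, 6, 6, 6]; the characteristic polynomial is the product of (x - lambda_i), which multiplies out to x^6 - 30x^5 + 360x^4 - 2160x^3 + 6480x^2 - 7776x. The coefficient of x^5 equals -trace(L) = -30, matching the sum of degrees. There is one zero in the spectrum, matching the 1 component. The eigenvalues sum to 30, which equals trace(L) = 2|E|.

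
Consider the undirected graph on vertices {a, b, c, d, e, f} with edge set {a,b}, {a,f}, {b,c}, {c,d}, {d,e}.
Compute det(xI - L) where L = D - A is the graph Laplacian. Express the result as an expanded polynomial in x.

With the vertex order [a, b, c, d, e, f], the degrees are [2, 2, 2, 2, 1, 1], giving D = diag(2, 2, 2, 2, 1, 1) and L = D - A. L has integer entries, so p(x) = det(xI - L) has integer coefficients. Expanding the determinant yields x^6 - 10x^5 + 36x^4 - 56x^3 + 35x^2 - 6x. Since p(0) = det(-L) = 0, x divides p(x). There is one zero in the spectrum, matching the 1 component.

x^6 - 10x^5 + 36x^4 - 56x^3 + 35x^2 - 6x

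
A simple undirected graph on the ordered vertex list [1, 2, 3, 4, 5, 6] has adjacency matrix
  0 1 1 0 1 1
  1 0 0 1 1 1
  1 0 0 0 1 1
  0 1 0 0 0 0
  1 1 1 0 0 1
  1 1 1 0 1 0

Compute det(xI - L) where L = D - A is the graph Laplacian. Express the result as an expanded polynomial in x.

With the vertex order [1, 2, 3, 4, 5, 6], the degrees are [4, 4, 3, 1, 4, 4], giving D = diag(4, 4, 3, 1, 4, 4) and L = D - A. L has integer entries, so p(x) = det(xI - L) has integer coefficients. Expanding the determinant yields x^6 - 20x^5 + 153x^4 - 548x^3 + 880x^2 - 450x. Since p(0) = det(-L) = 0, x divides p(x). By the matrix-tree theorem the graph has (1/6) * product of the nonzero eigenvalues = 75 spanning trees. The eigenvalues sum to 20, which equals trace(L) = 2|E|.

x^6 - 20x^5 + 153x^4 - 548x^3 + 880x^2 - 450x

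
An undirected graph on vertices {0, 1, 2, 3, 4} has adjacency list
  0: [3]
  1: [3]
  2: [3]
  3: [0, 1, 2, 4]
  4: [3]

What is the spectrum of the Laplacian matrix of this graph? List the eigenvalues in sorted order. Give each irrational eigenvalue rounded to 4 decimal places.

[0, 1, 1, 1, 5]

Reading degrees in the order [0, 1, 2, 3, 4] gives [1, 1, 1, 4, 1]; set D = diag(1, 1, 1, 4, 1) and form L = D - A. The multiplicity of 0 as a Laplacian eigenvalue equals the number of connected components. By the matrix-tree theorem the graph has (1/5) * product of the nonzero eigenvalues = 1 spanning tree. The largest eigenvalue, 5, is at most the vertex count 5.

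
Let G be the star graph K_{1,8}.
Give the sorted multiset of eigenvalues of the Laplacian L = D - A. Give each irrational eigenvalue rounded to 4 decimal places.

The graph has 9 vertices and degree multiset [8, 1, 1, 1, 1, 1, 1, 1, 1]; D is the diagonal matrix of degrees and L = D - A. Since every row of L sums to 0, the all-ones vector is in the kernel and 0 is an eigenvalue. The single zero eigenvalue shows the graph is connected.

[0, 1, 1, 1, 1, 1, 1, 1, 9]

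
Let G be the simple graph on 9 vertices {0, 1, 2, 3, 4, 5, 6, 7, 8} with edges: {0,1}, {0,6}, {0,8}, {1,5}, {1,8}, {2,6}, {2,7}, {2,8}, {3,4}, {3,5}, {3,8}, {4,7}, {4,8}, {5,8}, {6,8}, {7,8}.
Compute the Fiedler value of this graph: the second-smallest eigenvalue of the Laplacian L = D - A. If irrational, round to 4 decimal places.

1.5858

With the vertex order [0, 1, 2, 3, 4, 5, 6, 7, 8], the degrees are [3, 3, 3, 3, 3, 3, 3, 3, 8], giving D = diag(3, 3, 3, 3, 3, 3, 3, 3, 8) and L = D - A. The smallest Laplacian eigenvalue is always 0. The next one, lambda_2 = 1.5858, measures how hard the graph is to disconnect: larger values mean better connectivity. By the matrix-tree theorem the graph has (1/9) * product of the nonzero eigenvalues = 2205 spanning trees. The eigenvalues sum to 32, which equals trace(L) = 2|E|.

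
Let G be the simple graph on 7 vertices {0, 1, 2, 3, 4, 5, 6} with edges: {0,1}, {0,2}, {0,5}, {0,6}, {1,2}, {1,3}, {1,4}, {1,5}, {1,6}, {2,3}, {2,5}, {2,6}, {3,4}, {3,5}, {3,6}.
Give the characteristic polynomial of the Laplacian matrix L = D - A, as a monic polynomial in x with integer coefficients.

Each diagonal entry of L is the vertex degree and each off-diagonal entry is -1 where an edge is present, 0 otherwise; in the order [0, 1, 2, 3, 4, 5, 6] the diagonal is [4, 6, 5, 5, 2, 4, 4]. Computing det(xI - L) by cofactor expansion (or equivalently via sum-over-permutations) gives x^7 - 30x^6 + 366x^5 - 2314x^4 + 7947x^3 - 13926x^2 + 9576x. Since p(0) = det(-L) = 0, x divides p(x). The largest eigenvalue, 7, is at most the vertex count 7. By the matrix-tree theorem the graph has (1/7) * product of the nonzero eigenvalues = 1368 spanning trees.

x^7 - 30x^6 + 366x^5 - 2314x^4 + 7947x^3 - 13926x^2 + 9576x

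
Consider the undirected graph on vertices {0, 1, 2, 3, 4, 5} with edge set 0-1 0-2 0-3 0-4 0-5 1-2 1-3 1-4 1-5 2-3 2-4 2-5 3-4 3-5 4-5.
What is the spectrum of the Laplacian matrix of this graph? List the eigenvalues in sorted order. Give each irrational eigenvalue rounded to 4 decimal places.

With the vertex order [0, 1, 2, 3, 4, 5], the degrees are [5, 5, 5, 5, 5, 5], giving D = diag(5, 5, 5, 5, 5, 5) and L = D - A. L is symmetric positive semidefinite, so every eigenvalue is real and nonnegative. The single zero eigenvalue shows the graph is connected. By the matrix-tree theorem the graph has (1/6) * product of the nonzero eigenvalues = 1296 spanning trees. The eigenvalues sum to 30, which equals trace(L) = 2|E|.

[0, 6, 6, 6, 6, 6]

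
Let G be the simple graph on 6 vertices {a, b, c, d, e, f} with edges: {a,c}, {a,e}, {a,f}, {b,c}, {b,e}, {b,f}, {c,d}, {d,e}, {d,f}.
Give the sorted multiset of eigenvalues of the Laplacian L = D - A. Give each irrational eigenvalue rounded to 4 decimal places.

[0, 3, 3, 3, 3, 6]

Each diagonal entry of L is the vertex degree and each off-diagonal entry is -1 where an edge is present, 0 otherwise; in the order [a, b, c, d, e, f] the diagonal is [3, 3, 3, 3, 3, 3]. Since every row of L sums to 0, the all-ones vector is in the kernel and 0 is an eigenvalue. There is one zero in the spectrum, matching the 1 component. By the matrix-tree theorem the graph has (1/6) * product of the nonzero eigenvalues = 81 spanning trees.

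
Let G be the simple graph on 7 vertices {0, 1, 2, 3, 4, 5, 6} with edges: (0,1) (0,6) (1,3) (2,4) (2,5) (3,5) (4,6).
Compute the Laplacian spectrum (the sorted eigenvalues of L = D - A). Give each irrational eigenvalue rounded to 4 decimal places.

[0, 0.7530, 0.7530, 2.4450, 2.4450, 3.8019, 3.8019]

Each diagonal entry of L is the vertex degree and each off-diagonal entry is -1 where an edge is present, 0 otherwise; in the order [0, 1, 2, 3, 4, 5, 6] the diagonal is [2, 2, 2, 2, 2, 2, 2]. Since every row of L sums to 0, the all-ones vector is in the kernel and 0 is an eigenvalue. By the matrix-tree theorem the graph has (1/7) * product of the nonzero eigenvalues = 7 spanning trees.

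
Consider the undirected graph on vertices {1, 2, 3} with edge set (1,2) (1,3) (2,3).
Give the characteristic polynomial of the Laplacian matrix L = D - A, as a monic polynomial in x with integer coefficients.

Reading degrees in the order [1, 2, 3] gives [2, 2, 2]; set D = diag(2, 2, 2) and form L = D - A. Computing det(xI - L) by cofactor expansion (or equivalently via sum-over-permutations) gives x^3 - 6x^2 + 9x. Since p(0) = det(-L) = 0, x divides p(x). The eigenvalues sum to 6, which equals trace(L) = 2|E|. There is one zero in the spectrum, matching the 1 component.

x^3 - 6x^2 + 9x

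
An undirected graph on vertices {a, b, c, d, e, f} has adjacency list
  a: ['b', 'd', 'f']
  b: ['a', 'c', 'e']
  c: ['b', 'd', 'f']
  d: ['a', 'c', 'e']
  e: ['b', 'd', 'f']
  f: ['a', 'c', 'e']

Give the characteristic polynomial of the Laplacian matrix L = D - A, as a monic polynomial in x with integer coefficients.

Reading degrees in the order [a, b, c, d, e, f] gives [3, 3, 3, 3, 3, 3]; set D = diag(3, 3, 3, 3, 3, 3) and form L = D - A. L has integer entries, so p(x) = det(xI - L) has integer coefficients. Expanding the determinant yields x^6 - 18x^5 + 126x^4 - 432x^3 + 729x^2 - 486x. Since p(0) = det(-L) = 0, x divides p(x). The eigenvalues sum to 18, which equals trace(L) = 2|E|.

x^6 - 18x^5 + 126x^4 - 432x^3 + 729x^2 - 486x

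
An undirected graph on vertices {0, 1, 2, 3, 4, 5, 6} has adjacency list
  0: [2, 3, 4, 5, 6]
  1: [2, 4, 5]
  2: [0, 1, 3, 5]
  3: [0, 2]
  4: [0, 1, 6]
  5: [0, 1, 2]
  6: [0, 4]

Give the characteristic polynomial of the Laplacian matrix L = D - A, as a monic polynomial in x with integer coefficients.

x^7 - 22x^6 + 193x^5 - 860x^4 + 2041x^3 - 2432x^2 + 1134x

Reading degrees in the order [0, 1, 2, 3, 4, 5, 6] gives [5, 3, 4, 2, 3, 3, 2]; set D = diag(5, 3, 4, 2, 3, 3, 2) and form L = D - A. Computing det(xI - L) by cofactor expansion (or equivalently via sum-over-permutations) gives x^7 - 22x^6 + 193x^5 - 860x^4 + 2041x^3 - 2432x^2 + 1134x. Since p(0) = det(-L) = 0, x divides p(x). The eigenvalues sum to 22, which equals trace(L) = 2|E|. By the matrix-tree theorem the graph has (1/7) * product of the nonzero eigenvalues = 162 spanning trees.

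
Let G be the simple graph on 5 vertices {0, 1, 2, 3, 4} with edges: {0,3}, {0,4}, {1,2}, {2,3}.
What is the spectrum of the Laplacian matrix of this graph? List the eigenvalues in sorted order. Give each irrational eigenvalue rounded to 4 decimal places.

[0, 0.3820, 1.3820, 2.6180, 3.6180]

With the vertex order [0, 1, 2, 3, 4], the degrees are [2, 1, 2, 2, 1], giving D = diag(2, 1, 2, 2, 1) and L = D - A. Diagonalising L (or applying a numerical eigensolver to the 5x5 matrix) gives the spectrum above. The single zero eigenvalue shows the graph is connected. By the matrix-tree theorem the graph has (1/5) * product of the nonzero eigenvalues = 1 spanning tree.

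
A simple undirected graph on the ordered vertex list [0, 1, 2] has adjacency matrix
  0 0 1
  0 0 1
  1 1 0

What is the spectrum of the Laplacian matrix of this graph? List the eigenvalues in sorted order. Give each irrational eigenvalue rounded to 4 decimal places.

Each diagonal entry of L is the vertex degree and each off-diagonal entry is -1 where an edge is present, 0 otherwise; in the order [0, 1, 2] the diagonal is [1, 1, 2]. The multiplicity of 0 as a Laplacian eigenvalue equals the number of connected components. The single zero eigenvalue shows the graph is connected. The largest eigenvalue, 3, is at most the vertex count 3. By the matrix-tree theorem the graph has (1/3) * product of the nonzero eigenvalues = 1 spanning tree.

[0, 1, 3]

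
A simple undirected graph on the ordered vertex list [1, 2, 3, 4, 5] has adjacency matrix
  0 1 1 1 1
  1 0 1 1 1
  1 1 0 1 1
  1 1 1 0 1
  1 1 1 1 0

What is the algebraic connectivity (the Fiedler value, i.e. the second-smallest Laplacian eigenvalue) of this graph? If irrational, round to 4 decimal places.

5

Each diagonal entry of L is the vertex degree and each off-diagonal entry is -1 where an edge is present, 0 otherwise; in the order [1, 2, 3, 4, 5] the diagonal is [4, 4, 4, 4, 4]. The smallest Laplacian eigenvalue is always 0. The next one, lambda_2 = 5, measures how hard the graph is to disconnect: larger values mean better connectivity.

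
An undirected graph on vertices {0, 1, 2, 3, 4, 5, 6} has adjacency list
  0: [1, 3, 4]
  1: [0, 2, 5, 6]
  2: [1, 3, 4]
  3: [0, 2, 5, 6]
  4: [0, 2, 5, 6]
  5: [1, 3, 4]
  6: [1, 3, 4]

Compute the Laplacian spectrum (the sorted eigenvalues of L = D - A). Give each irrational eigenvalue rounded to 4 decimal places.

Each diagonal entry of L is the vertex degree and each off-diagonal entry is -1 where an edge is present, 0 otherwise; in the order [0, 1, 2, 3, 4, 5, 6] the diagonal is [3, 4, 3, 4, 4, 3, 3]. Since every row of L sums to 0, the all-ones vector is in the kernel and 0 is an eigenvalue. The eigenvalues sum to 24, which equals trace(L) = 2|E|. There is one zero in the spectrum, matching the 1 component.

[0, 3, 3, 3, 4, 4, 7]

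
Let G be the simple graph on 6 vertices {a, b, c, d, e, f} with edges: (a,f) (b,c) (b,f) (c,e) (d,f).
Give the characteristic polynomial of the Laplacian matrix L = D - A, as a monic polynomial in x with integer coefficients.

x^6 - 10x^5 + 35x^4 - 52x^3 + 32x^2 - 6x

Reading degrees in the order [a, b, c, d, e, f] gives [1, 2, 2, 1, 1, 3]; set D = diag(1, 2, 2, 1, 1, 3) and form L = D - A. L has integer entries, so p(x) = det(xI - L) has integer coefficients. Expanding the determinant yields x^6 - 10x^5 + 35x^4 - 52x^3 + 32x^2 - 6x. Since p(0) = det(-L) = 0, x divides p(x).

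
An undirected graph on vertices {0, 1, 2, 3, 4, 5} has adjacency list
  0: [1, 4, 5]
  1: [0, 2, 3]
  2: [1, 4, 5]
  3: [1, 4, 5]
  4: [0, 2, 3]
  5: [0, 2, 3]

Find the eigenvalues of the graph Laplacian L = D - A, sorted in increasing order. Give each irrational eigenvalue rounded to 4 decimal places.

[0, 3, 3, 3, 3, 6]

Each diagonal entry of L is the vertex degree and each off-diagonal entry is -1 where an edge is present, 0 otherwise; in the order [0, 1, 2, 3, 4, 5] the diagonal is [3, 3, 3, 3, 3, 3]. Diagonalising L (or applying a numerical eigensolver to the 6x6 matrix) gives the spectrum above. The single zero eigenvalue shows the graph is connected.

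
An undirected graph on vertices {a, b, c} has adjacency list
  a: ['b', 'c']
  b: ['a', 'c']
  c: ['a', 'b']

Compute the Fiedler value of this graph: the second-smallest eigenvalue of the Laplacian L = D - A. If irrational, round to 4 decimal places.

With the vertex order [a, b, c], the degrees are [2, 2, 2], giving D = diag(2, 2, 2) and L = D - A. The smallest Laplacian eigenvalue is always 0. The next one, lambda_2 = 3, measures how hard the graph is to disconnect: larger values mean better connectivity. By the matrix-tree theorem the graph has (1/3) * product of the nonzero eigenvalues = 3 spanning trees.

3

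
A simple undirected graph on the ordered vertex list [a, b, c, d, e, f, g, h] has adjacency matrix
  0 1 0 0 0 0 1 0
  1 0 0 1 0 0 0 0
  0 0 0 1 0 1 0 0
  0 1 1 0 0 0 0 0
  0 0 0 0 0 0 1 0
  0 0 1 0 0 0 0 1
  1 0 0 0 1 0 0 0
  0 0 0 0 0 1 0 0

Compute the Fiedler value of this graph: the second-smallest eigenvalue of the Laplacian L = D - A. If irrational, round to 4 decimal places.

With the vertex order [a, b, c, d, e, f, g, h], the degrees are [2, 2, 2, 2, 1, 2, 2, 1], giving D = diag(2, 2, 2, 2, 1, 2, 2, 1) and L = D - A. The sorted Laplacian eigenvalues are [0, 0.1522, 0.5858, 1.2346, 2, 2.7654, 3.4142, 3.8478]; the algebraic connectivity is the second entry, 0.1522. The eigenvalues sum to 14, which equals trace(L) = 2|E|. There is one zero in the spectrum, matching the 1 component.

0.1522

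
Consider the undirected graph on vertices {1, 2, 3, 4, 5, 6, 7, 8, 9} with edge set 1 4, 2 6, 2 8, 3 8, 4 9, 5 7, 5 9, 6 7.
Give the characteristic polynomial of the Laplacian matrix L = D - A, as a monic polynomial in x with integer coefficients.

x^9 - 16x^8 + 105x^7 - 364x^6 + 715x^5 - 792x^4 + 462x^3 - 120x^2 + 9x

Reading degrees in the order [1, 2, 3, 4, 5, 6, 7, 8, 9] gives [1, 2, 1, 2, 2, 2, 2, 2, 2]; set D = diag(1, 2, 1, 2, 2, 2, 2, 2, 2) and form L = D - A. Computing det(xI - L) by cofactor expansion (or equivalently via sum-over-permutations) gives x^9 - 16x^8 + 105x^7 - 364x^6 + 715x^5 - 792x^4 + 462x^3 - 120x^2 + 9x. The constant term is 0 because L is singular (the all-ones vector lies in its kernel). There is one zero in the spectrum, matching the 1 component. The largest eigenvalue, 3.8794, is at most the vertex count 9.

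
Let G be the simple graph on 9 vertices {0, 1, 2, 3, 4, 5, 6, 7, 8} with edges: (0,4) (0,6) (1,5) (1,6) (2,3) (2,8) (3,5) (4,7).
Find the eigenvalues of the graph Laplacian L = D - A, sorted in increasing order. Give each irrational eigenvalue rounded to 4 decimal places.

[0, 0.1206, 0.4679, 1, 1.6527, 2.3473, 3, 3.5321, 3.8794]

Reading degrees in the order [0, 1, 2, 3, 4, 5, 6, 7, 8] gives [2, 2, 2, 2, 2, 2, 2, 1, 1]; set D = diag(2, 2, 2, 2, 2, 2, 2, 1, 1) and form L = D - A. The multiplicity of 0 as a Laplacian eigenvalue equals the number of connected components. By the matrix-tree theorem the graph has (1/9) * product of the nonzero eigenvalues = 1 spanning tree.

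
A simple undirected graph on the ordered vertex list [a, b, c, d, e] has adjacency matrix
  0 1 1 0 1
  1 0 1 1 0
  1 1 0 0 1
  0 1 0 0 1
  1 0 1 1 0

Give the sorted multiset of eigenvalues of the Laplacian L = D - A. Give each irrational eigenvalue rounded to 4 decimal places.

Each diagonal entry of L is the vertex degree and each off-diagonal entry is -1 where an edge is present, 0 otherwise; in the order [a, b, c, d, e] the diagonal is [3, 3, 3, 2, 3]. L is symmetric positive semidefinite, so every eigenvalue is real and nonnegative. There is one zero in the spectrum, matching the 1 component.

[0, 2, 3, 4, 5]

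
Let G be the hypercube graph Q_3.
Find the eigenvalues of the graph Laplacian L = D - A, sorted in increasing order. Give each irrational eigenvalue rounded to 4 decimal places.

The graph has 8 vertices and degree multiset [3, 3, 3, 3, 3, 3, 3, 3]; D is the diagonal matrix of degrees and L = D - A. Since every row of L sums to 0, the all-ones vector is in the kernel and 0 is an eigenvalue. The single zero eigenvalue shows the graph is connected.

[0, 2, 2, 2, 4, 4, 4, 6]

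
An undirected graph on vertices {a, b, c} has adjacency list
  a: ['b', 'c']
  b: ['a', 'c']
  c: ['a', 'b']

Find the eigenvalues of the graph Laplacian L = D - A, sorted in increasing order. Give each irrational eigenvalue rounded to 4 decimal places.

With the vertex order [a, b, c], the degrees are [2, 2, 2], giving D = diag(2, 2, 2) and L = D - A. L is symmetric positive semidefinite, so every eigenvalue is real and nonnegative. The single zero eigenvalue shows the graph is connected. There is one zero in the spectrum, matching the 1 component. The largest eigenvalue, 3, is at most the vertex count 3.

[0, 3, 3]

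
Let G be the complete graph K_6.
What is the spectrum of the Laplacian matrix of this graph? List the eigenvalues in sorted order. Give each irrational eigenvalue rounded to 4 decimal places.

[0, 6, 6, 6, 6, 6]

The graph has 6 vertices and degree multiset [5, 5, 5, 5, 5, 5]; D is the diagonal matrix of degrees and L = D - A. Since every row of L sums to 0, the all-ones vector is in the kernel and 0 is an eigenvalue. The single zero eigenvalue shows the graph is connected. The largest eigenvalue, 6, is at most the vertex count 6.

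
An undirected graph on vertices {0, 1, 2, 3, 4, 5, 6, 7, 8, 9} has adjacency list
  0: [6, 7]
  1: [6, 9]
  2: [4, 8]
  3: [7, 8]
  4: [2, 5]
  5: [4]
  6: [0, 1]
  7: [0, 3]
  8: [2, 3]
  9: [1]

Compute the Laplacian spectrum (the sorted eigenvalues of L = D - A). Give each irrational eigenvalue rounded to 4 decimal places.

Reading degrees in the order [0, 1, 2, 3, 4, 5, 6, 7, 8, 9] gives [2, 2, 2, 2, 2, 1, 2, 2, 2, 1]; set D = diag(2, 2, 2, 2, 2, 1, 2, 2, 2, 1) and form L = D - A. Since every row of L sums to 0, the all-ones vector is in the kernel and 0 is an eigenvalue. There is one zero in the spectrum, matching the 1 component.

[0, 0.0979, 0.3820, 0.8244, 1.3820, 2, 2.6180, 3.1756, 3.6180, 3.9021]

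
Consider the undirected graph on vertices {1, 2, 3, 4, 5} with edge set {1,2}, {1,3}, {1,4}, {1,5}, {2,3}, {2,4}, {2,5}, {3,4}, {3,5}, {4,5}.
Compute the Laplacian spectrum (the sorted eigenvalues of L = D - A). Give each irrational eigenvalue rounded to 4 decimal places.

[0, 5, 5, 5, 5]

Reading degrees in the order [1, 2, 3, 4, 5] gives [4, 4, 4, 4, 4]; set D = diag(4, 4, 4, 4, 4) and form L = D - A. L is symmetric positive semidefinite, so every eigenvalue is real and nonnegative. The single zero eigenvalue shows the graph is connected.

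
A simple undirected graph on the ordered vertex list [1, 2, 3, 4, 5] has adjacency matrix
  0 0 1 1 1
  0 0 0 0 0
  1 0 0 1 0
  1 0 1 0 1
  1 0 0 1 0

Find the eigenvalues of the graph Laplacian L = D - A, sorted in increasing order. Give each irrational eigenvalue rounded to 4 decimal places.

Each diagonal entry of L is the vertex degree and each off-diagonal entry is -1 where an edge is present, 0 otherwise; in the order [1, 2, 3, 4, 5] the diagonal is [3, 0, 2, 3, 2]. Diagonalising L (or applying a numerical eigensolver to the 5x5 matrix) gives the spectrum above. The 2 zero eigenvalues correspond to the 2 connected components. There are 2 zeros in the spectrum, matching the 2 components. The largest eigenvalue, 4, is at most the vertex count 5.

[0, 0, 2, 4, 4]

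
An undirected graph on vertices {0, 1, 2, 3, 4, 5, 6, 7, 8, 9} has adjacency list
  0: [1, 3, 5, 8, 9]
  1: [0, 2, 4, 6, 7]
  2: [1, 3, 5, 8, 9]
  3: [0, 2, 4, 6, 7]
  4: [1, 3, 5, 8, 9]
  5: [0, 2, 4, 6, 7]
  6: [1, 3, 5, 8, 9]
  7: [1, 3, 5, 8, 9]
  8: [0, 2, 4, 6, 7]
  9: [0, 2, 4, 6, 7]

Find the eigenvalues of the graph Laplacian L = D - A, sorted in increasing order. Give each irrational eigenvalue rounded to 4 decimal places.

With the vertex order [0, 1, 2, 3, 4, 5, 6, 7, 8, 9], the degrees are [5, 5, 5, 5, 5, 5, 5, 5, 5, 5], giving D = diag(5, 5, 5, 5, 5, 5, 5, 5, 5, 5) and L = D - A. Diagonalising L (or applying a numerical eigensolver to the 10x10 matrix) gives the spectrum above. The single zero eigenvalue shows the graph is connected. There is one zero in the spectrum, matching the 1 component.

[0, 5, 5, 5, 5, 5, 5, 5, 5, 10]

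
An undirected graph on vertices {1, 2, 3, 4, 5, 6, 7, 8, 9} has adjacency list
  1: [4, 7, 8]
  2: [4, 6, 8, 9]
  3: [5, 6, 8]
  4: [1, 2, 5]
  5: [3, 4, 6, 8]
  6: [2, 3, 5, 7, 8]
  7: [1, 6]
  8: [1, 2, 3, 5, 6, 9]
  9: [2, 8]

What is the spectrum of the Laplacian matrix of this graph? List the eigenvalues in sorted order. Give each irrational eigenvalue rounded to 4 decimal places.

With the vertex order [1, 2, 3, 4, 5, 6, 7, 8, 9], the degrees are [3, 4, 3, 3, 4, 5, 2, 6, 2], giving D = diag(3, 4, 3, 3, 4, 5, 2, 6, 2) and L = D - A. Since every row of L sums to 0, the all-ones vector is in the kernel and 0 is an eigenvalue.

[0, 1.3887, 1.8783, 2.2760, 3.5751, 4.3370, 4.8216, 6.4368, 7.2864]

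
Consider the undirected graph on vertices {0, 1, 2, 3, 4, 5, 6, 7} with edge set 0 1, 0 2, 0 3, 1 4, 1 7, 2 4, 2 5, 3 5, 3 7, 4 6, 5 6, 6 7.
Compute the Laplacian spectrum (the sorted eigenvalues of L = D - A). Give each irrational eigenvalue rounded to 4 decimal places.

[0, 2, 2, 2, 4, 4, 4, 6]

Each diagonal entry of L is the vertex degree and each off-diagonal entry is -1 where an edge is present, 0 otherwise; in the order [0, 1, 2, 3, 4, 5, 6, 7] the diagonal is [3, 3, 3, 3, 3, 3, 3, 3]. Since every row of L sums to 0, the all-ones vector is in the kernel and 0 is an eigenvalue. The single zero eigenvalue shows the graph is connected. The largest eigenvalue, 6, is at most the vertex count 8. By the matrix-tree theorem the graph has (1/8) * product of the nonzero eigenvalues = 384 spanning trees.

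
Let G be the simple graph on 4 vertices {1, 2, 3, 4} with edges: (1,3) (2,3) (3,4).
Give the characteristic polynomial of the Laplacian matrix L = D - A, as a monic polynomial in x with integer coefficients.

Reading degrees in the order [1, 2, 3, 4] gives [1, 1, 3, 1]; set D = diag(1, 1, 3, 1) and form L = D - A. The eigenvalues of L are [0, 1, 1, 4]; the characteristic polynomial is the product of (x - lambda_i), which multiplies out to x^4 - 6x^3 + 9x^2 - 4x. The coefficient of x^3 equals -trace(L) = -6, matching the sum of degrees. The eigenvalues sum to 6, which equals trace(L) = 2|E|. By the matrix-tree theorem the graph has (1/4) * product of the nonzero eigenvalues = 1 spanning tree.

x^4 - 6x^3 + 9x^2 - 4x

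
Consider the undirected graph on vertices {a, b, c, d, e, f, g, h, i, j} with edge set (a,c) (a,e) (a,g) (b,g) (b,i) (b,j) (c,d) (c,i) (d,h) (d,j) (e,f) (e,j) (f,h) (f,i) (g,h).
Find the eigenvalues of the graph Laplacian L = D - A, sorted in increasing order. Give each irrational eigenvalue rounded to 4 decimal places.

Reading degrees in the order [a, b, c, d, e, f, g, h, i, j] gives [3, 3, 3, 3, 3, 3, 3, 3, 3, 3]; set D = diag(3, 3, 3, 3, 3, 3, 3, 3, 3, 3) and form L = D - A. Since every row of L sums to 0, the all-ones vector is in the kernel and 0 is an eigenvalue. The single zero eigenvalue shows the graph is connected.

[0, 2, 2, 2, 2, 2, 5, 5, 5, 5]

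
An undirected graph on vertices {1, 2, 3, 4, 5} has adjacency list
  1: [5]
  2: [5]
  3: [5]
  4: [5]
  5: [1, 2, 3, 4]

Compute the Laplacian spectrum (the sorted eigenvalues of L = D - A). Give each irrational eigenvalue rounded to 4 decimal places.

[0, 1, 1, 1, 5]

Each diagonal entry of L is the vertex degree and each off-diagonal entry is -1 where an edge is present, 0 otherwise; in the order [1, 2, 3, 4, 5] the diagonal is [1, 1, 1, 1, 4]. Diagonalising L (or applying a numerical eigensolver to the 5x5 matrix) gives the spectrum above. The eigenvalues sum to 8, which equals trace(L) = 2|E|.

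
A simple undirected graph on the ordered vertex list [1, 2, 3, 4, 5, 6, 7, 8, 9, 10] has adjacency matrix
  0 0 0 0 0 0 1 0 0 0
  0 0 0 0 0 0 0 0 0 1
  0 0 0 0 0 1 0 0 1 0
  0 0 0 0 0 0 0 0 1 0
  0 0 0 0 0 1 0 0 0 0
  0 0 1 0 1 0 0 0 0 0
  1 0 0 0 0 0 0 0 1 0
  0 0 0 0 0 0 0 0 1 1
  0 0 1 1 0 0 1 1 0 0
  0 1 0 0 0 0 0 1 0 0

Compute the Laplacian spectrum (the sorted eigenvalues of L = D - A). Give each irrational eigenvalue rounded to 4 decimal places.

[0, 0.1981, 0.2937, 0.6603, 1.3427, 1.5550, 2.3831, 3.0686, 3.2470, 5.2516]

Reading degrees in the order [1, 2, 3, 4, 5, 6, 7, 8, 9, 10] gives [1, 1, 2, 1, 1, 2, 2, 2, 4, 2]; set D = diag(1, 1, 2, 1, 1, 2, 2, 2, 4, 2) and form L = D - A. Since every row of L sums to 0, the all-ones vector is in the kernel and 0 is an eigenvalue. By the matrix-tree theorem the graph has (1/10) * product of the nonzero eigenvalues = 1 spanning tree.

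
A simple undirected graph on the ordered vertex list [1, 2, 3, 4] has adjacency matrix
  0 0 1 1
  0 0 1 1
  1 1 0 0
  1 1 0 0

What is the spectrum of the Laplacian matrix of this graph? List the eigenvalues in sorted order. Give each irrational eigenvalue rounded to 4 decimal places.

With the vertex order [1, 2, 3, 4], the degrees are [2, 2, 2, 2], giving D = diag(2, 2, 2, 2) and L = D - A. The multiplicity of 0 as a Laplacian eigenvalue equals the number of connected components. The single zero eigenvalue shows the graph is connected. There is one zero in the spectrum, matching the 1 component.

[0, 2, 2, 4]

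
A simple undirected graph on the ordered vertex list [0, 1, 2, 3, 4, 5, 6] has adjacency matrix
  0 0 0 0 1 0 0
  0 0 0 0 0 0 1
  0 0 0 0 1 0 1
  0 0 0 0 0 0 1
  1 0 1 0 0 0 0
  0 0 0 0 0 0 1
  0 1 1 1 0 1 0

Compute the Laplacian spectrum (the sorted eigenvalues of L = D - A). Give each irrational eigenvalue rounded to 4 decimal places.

With the vertex order [0, 1, 2, 3, 4, 5, 6], the degrees are [1, 1, 2, 1, 2, 1, 4], giving D = diag(1, 1, 2, 1, 2, 1, 4) and L = D - A. Since every row of L sums to 0, the all-ones vector is in the kernel and 0 is an eigenvalue. The eigenvalues sum to 12, which equals trace(L) = 2|E|. By the matrix-tree theorem the graph has (1/7) * product of the nonzero eigenvalues = 1 spanning tree.

[0, 0.2955, 1, 1, 1.4911, 3.1169, 5.0965]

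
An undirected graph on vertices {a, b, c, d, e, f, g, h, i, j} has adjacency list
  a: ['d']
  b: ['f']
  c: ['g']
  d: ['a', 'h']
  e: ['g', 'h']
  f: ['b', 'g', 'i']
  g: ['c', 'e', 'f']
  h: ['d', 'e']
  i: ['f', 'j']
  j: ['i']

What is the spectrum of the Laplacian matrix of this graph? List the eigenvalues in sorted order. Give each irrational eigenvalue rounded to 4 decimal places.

With the vertex order [a, b, c, d, e, f, g, h, i, j], the degrees are [1, 1, 1, 2, 2, 3, 3, 2, 2, 1], giving D = diag(1, 1, 1, 2, 2, 3, 3, 2, 2, 1) and L = D - A. The multiplicity of 0 as a Laplacian eigenvalue equals the number of connected components. The single zero eigenvalue shows the graph is connected. The largest eigenvalue, 4.6978, is at most the vertex count 10.

[0, 0.1398, 0.4249, 0.6932, 1, 2, 2.2574, 3.1456, 3.6414, 4.6978]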